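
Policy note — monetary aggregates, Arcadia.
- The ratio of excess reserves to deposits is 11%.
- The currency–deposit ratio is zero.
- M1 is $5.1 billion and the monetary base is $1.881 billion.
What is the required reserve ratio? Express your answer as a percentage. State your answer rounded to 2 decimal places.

Using m = M/MB = 5.1/1.881 ≈ 2.711324. Since m = (1 + c)/(c + rr + e), the denominator satisfies c + rr + e = (1 + c)/m = (1 + 0) / 2.711324 ≈ 0.368823.
With c = 0 and e = 0.11, the required reserve ratio is 0.368823 − 0 − 0.11 = 0.258823.

25.88%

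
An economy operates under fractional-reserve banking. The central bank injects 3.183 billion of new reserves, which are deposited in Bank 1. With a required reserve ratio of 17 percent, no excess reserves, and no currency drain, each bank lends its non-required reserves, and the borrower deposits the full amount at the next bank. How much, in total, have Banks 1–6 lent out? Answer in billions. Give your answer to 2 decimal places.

Bank i lends (1 − rr)^i of the original deposit: Bank 1 lends 3.183·0.8300 ≈ 2.6419, Bank 2 lends 3.183·0.8300² ≈ 2.1928, and so on.
Summing a geometric series: total = 3.183·[0.8300·(1 − 0.8300^6) / (1 − 0.8300)] ≈ 10.4597 billion.

10.46 billion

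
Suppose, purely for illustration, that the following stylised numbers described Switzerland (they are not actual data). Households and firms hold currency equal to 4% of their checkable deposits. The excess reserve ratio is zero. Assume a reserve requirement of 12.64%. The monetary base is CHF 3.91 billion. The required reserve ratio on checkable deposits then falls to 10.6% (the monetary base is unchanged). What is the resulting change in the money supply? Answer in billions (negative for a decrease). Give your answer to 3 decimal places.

Initially m₁ = (1 + 0.04) / (0.1264 + 0.04) = 6.25, so M₁ = 6.25 × 3.91 = 24.4375 billion.
After the change m₂ = (1 + 0.04) / (0.106 + 0.04) ≈ 7.12329, so M₂ = 7.12329 × 3.91 ≈ 27.8521 billion.
ΔM = M₂ − M₁ = 27.8521 − 24.4375 = 3.4146 billion.

CHF 3.415 billion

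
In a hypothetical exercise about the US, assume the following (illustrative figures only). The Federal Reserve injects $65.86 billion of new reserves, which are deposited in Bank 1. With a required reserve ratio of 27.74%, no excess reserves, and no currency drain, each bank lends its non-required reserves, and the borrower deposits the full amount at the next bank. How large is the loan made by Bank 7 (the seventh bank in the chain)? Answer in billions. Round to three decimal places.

$6.775 billion

Each bank lends a fraction (1 − rr) = 0.7226 of the deposit it receives, so Bank 7 receives 65.86·0.7226^6 and lends 65.86·0.7226^7 ≈ 6.7750 billion.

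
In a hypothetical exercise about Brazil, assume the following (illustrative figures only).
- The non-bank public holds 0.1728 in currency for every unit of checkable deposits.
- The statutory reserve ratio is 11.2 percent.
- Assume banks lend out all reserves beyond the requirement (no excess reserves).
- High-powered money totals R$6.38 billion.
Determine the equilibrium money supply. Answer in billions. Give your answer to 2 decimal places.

R$26.27 billion

The money multiplier is m = (1 + c) / (rr + c) = (1 + 0.1728) / (0.112 + 0.1728) ≈ 4.1180.
So M = m × MB = 4.1180 × 6.38 ≈ 26.2728 billion.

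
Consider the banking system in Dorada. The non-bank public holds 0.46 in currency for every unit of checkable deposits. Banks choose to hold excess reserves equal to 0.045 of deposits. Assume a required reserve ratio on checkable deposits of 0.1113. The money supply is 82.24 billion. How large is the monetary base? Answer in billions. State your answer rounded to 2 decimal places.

34.72 billion

The money multiplier is m = (1 + c) / (rr + e + c) = (1 + 0.46) / (0.1113 + 0.045 + 0.46) ≈ 2.36898.
MB = M / m = 82.24 / 2.36898 ≈ 34.7154 billion.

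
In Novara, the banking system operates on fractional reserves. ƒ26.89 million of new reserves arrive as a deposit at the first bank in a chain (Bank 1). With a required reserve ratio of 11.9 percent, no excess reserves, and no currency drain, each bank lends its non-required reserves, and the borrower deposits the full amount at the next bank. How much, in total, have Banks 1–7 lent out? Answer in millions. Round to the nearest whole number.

Bank i lends (1 − rr)^i of the original deposit: Bank 1 lends 26.89·0.8810 ≈ 23.6901, Bank 2 lends 26.89·0.8810² ≈ 20.8710, and so on.
Summing a geometric series: total = 26.89·[0.8810·(1 − 0.8810^7) / (1 − 0.8810)] ≈ 117.0694 million.

ƒ117 million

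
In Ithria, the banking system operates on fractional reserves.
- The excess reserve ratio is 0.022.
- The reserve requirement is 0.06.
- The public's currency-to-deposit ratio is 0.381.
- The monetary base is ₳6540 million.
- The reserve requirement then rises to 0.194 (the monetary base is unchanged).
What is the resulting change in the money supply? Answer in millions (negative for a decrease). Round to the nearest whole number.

-4378 million

Initially m₁ = (1 + 0.381) / (0.06 + 0.022 + 0.381) ≈ 2.98272, so M₁ = 2.98272 × 6540 = 19506.9888 million.
After the change m₂ = (1 + 0.381) / (0.194 + 0.022 + 0.381) ≈ 2.31323, so M₂ = 2.31323 × 6540 = 15128.5242 million.
ΔM = M₂ − M₁ = 15128.5242 − 19506.9888 = -4378.4646 million.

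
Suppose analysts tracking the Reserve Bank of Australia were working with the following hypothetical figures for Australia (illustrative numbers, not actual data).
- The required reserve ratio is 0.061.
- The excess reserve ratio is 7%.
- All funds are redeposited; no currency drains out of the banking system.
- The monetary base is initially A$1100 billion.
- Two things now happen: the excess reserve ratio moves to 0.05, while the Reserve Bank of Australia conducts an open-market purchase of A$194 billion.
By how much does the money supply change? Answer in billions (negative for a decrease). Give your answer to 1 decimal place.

A$3260.7 billion

Before: m₁ = 1 / (0.061 + 0.07) ≈ 7.633588, MB₁ = 1100, so M₁ = 7.633588 × 1100 = 8396.9468 billion.
After: m₂ = 1 / (0.061 + 0.05) ≈ 9.009009, MB₂ = 1100 + 194 = 1294, so M₂ = 9.009009 × 1294 ≈ 11657.6576 billion.
ΔM = M₂ − M₁ = 11657.6576 − 8396.9468 = 3260.7108 billion.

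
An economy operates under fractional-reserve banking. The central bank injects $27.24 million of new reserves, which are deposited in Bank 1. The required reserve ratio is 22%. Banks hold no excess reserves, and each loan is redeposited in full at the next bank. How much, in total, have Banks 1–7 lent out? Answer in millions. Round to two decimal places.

$79.61 million

Bank i lends (1 − rr)^i of the original deposit: Bank 1 lends 27.24·0.7800 = 21.2472, Bank 2 lends 27.24·0.7800² ≈ 16.5728, and so on.
Summing a geometric series: total = 27.24·[0.7800·(1 − 0.7800^7) / (1 − 0.7800)] ≈ 79.6137 million.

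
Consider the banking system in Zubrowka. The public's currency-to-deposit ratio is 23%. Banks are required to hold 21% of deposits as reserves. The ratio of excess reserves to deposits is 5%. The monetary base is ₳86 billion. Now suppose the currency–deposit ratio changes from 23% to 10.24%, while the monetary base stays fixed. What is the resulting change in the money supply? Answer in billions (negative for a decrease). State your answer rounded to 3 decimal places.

₳45.730 billion

Initially m₁ = (1 + 0.23) / (0.21 + 0.05 + 0.23) ≈ 2.510204, so M₁ = 2.510204 × 86 ≈ 215.8775 billion.
After the change m₂ = (1 + 0.1024) / (0.21 + 0.05 + 0.1024) ≈ 3.041943, so M₂ = 3.041943 × 86 ≈ 261.6071 billion.
ΔM = M₂ − M₁ = 261.6071 − 215.8775 = 45.7296 billion.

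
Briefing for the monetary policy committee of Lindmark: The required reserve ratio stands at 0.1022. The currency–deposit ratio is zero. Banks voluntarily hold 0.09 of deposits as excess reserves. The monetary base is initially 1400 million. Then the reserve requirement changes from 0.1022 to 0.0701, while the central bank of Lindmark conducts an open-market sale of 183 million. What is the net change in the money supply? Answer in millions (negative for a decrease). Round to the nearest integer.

Before: m₁ = 1 / (0.1022 + 0.09) ≈ 5.20291, MB₁ = 1400, so M₁ = 5.20291 × 1400 = 7284.074 million.
After: m₂ = 1 / (0.0701 + 0.09) ≈ 6.24610, MB₂ = 1400 − 183 = 1217, so M₂ = 6.24610 × 1217 = 7601.5037 million.
ΔM = M₂ − M₁ = 7601.5037 − 7284.074 = 317.4297 million.

317 million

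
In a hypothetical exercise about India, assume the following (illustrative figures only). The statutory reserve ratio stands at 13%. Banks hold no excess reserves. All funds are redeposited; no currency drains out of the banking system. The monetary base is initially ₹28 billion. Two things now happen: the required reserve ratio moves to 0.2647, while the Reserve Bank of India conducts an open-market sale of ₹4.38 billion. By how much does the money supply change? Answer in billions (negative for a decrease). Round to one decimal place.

Before: m₁ = 1 / (0.13) ≈ 7.6923, MB₁ = 28, so M₁ = 7.6923 × 28 = 215.3844 billion.
After: m₂ = 1 / (0.2647) ≈ 3.7779, MB₂ = 28 − 4.38 = 23.62, so M₂ = 3.7779 × 23.62 ≈ 89.234 billion.
ΔM = M₂ − M₁ = 89.234 − 215.3844 = -126.1504 billion.

-126.2 billion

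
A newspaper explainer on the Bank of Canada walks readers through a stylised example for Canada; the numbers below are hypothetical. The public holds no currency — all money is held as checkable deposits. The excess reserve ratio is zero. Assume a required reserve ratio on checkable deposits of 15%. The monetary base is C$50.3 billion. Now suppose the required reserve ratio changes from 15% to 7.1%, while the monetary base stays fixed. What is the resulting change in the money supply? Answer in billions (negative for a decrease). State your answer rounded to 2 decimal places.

C$373.12 billion

Initially m₁ = 1 / (0.15) ≈ 6.66667, so M₁ = 6.66667 × 50.3 ≈ 335.3335 billion.
After the change m₂ = 1 / (0.071) ≈ 14.08451, so M₂ = 14.08451 × 50.3 ≈ 708.4509 billion.
ΔM = M₂ − M₁ = 708.4509 − 335.3335 = 373.1174 billion.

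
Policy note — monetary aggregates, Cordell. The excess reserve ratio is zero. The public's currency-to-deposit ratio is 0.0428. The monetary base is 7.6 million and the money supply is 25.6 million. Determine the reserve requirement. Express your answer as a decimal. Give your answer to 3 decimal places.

Using m = M/MB = 25.6/7.6 ≈ 3.368421. Since m = (1 + c)/(c + rr + e), the denominator satisfies c + rr + e = (1 + c)/m = (1 + 0.0428) / 3.368421 ≈ 0.309581.
With c = 0.0428 and e = 0, the reserve requirement is 0.309581 − 0.0428 − 0 = 0.266781.

0.267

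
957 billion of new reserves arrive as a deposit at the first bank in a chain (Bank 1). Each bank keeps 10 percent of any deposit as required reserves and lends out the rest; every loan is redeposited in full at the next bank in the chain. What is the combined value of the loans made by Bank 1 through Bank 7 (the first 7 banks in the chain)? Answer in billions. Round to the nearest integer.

Bank i lends (1 − rr)^i of the original deposit: Bank 1 lends 957·0.9000 = 861.3000, Bank 2 lends 957·0.9000² = 775.1700, and so on.
Summing a geometric series: total = 957·[0.9000·(1 − 0.9000^7) / (1 − 0.9000)] ≈ 4493.4288 billion.

4493 billion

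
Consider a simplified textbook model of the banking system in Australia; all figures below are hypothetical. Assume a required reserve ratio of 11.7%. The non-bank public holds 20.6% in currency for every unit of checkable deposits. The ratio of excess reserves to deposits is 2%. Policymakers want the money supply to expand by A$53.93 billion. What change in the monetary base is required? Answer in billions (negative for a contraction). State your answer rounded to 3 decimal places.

The money multiplier is m = (1 + c) / (rr + e + c) = (1 + 0.206) / (0.117 + 0.02 + 0.206) ≈ 3.516035.
ΔMB = ΔM / m = (+53.93) / 3.516035 ≈ 15.3383 billion.

A$15.338 billion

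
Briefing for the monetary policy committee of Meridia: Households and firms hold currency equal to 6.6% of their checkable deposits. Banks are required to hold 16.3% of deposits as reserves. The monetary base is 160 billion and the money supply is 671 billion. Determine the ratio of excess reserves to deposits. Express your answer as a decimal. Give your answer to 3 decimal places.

0.025

Using m = M/MB = 671/160 = 4.193750. Since m = (1 + c)/(c + rr + e), the denominator satisfies c + rr + e = (1 + c)/m = (1 + 0.066) / 4.193750 ≈ 0.254188.
With c = 0.066 and rr = 0.163, the ratio of excess reserves to deposits is 0.254188 − 0.066 − 0.163 = 0.025188.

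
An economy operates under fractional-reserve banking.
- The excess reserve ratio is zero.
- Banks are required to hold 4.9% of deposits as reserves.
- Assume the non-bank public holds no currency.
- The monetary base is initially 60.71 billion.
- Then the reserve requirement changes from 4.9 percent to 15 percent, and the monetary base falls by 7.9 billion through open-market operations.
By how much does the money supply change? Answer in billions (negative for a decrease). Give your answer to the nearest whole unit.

-887 billion

Before: m₁ = 1 / (0.049) ≈ 20.4082, MB₁ = 60.71, so M₁ = 20.4082 × 60.71 ≈ 1238.9818 billion.
After: m₂ = 1 / (0.15) ≈ 6.6667, MB₂ = 60.71 − 7.9 = 52.81, so M₂ = 6.6667 × 52.81 ≈ 352.0684 billion.
ΔM = M₂ − M₁ = 352.0684 − 1238.9818 = -886.9134 billion.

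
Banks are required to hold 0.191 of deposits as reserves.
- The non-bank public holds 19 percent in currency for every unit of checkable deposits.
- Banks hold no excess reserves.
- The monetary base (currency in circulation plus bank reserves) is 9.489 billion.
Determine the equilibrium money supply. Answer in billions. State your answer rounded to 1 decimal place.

29.6 billion

The money multiplier is m = (1 + c) / (rr + c) = (1 + 0.19) / (0.191 + 0.19) ≈ 3.1234.
So M = m × MB = 3.1234 × 9.489 ≈ 29.6379 billion.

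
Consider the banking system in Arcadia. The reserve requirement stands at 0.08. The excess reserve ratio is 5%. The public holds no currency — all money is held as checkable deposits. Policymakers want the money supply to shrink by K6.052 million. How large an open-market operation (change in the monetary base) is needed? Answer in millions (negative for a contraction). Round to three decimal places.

-0.787 million

The money multiplier is m = 1 / (rr + e) = 1 / (0.08 + 0.05) ≈ 7.69231.
ΔMB = ΔM / m = (−6.052) / 7.69231 ≈ -0.7868 million.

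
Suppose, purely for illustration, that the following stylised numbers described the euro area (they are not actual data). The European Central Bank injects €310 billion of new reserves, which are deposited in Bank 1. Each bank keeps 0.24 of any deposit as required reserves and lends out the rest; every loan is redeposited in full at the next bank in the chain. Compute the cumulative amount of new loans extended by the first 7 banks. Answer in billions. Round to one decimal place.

€837.9 billion

Bank i lends (1 − rr)^i of the original deposit: Bank 1 lends 310·0.7600 = 235.6000, Bank 2 lends 310·0.7600² = 179.0560, and so on.
Summing a geometric series: total = 310·[0.7600·(1 − 0.7600^7) / (1 − 0.7600)] ≈ 837.8997 billion.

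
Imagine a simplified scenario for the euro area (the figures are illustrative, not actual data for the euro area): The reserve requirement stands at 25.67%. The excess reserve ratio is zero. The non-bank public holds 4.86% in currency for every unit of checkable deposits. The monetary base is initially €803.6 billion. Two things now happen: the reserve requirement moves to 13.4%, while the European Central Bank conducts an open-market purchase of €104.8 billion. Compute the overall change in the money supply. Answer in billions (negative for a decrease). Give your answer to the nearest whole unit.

Before: m₁ = (1 + 0.0486) / (0.2567 + 0.0486) ≈ 3.4347, MB₁ = 803.6, so M₁ = 3.4347 × 803.6 ≈ 2760.1249 billion.
After: m₂ = (1 + 0.0486) / (0.134 + 0.0486) ≈ 5.7426, MB₂ = 803.6 + 104.8 = 908.4, so M₂ = 5.7426 × 908.4 ≈ 5216.5778 billion.
ΔM = M₂ − M₁ = 5216.5778 − 2760.1249 = 2456.4529 billion.

€2456 billion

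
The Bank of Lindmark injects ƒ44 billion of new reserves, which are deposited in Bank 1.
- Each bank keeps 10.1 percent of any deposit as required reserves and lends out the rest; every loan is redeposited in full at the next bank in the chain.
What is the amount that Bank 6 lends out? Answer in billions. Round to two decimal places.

ƒ23.23 billion

Each bank lends a fraction (1 − rr) = 0.8990 of the deposit it receives, so Bank 6 receives 44·0.8990^5 and lends 44·0.8990^6 ≈ 23.2279 billion.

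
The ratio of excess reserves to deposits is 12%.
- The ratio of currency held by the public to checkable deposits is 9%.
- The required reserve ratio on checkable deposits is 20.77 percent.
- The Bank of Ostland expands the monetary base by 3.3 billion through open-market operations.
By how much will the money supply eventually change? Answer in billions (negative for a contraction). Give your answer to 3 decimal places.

The money multiplier is m = (1 + c) / (rr + e + c) = (1 + 0.09) / (0.2077 + 0.12 + 0.09) ≈ 2.60953.
The purchase adds 3.3 billion of base, so ΔM = m × ΔMB = 2.60953 × (+3.3) ≈ 8.6114 billion.

8.611 billion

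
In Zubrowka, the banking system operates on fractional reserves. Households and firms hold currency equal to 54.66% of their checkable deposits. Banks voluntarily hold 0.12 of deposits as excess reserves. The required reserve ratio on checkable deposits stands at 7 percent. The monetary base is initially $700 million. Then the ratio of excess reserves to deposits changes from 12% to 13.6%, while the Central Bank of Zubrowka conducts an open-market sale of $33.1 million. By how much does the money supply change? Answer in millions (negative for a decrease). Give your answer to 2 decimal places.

Before: m₁ = (1 + 0.5466) / (0.07 + 0.12 + 0.5466) ≈ 2.099647, MB₁ = 700, so M₁ = 2.099647 × 700 = 1469.7529 million.
After: m₂ = (1 + 0.5466) / (0.07 + 0.136 + 0.5466) ≈ 2.055009, MB₂ = 700 − 33.1 = 666.9, so M₂ = 2.055009 × 666.9 ≈ 1370.4855 million.
ΔM = M₂ − M₁ = 1370.4855 − 1469.7529 = -99.2674 million.

-99.27 million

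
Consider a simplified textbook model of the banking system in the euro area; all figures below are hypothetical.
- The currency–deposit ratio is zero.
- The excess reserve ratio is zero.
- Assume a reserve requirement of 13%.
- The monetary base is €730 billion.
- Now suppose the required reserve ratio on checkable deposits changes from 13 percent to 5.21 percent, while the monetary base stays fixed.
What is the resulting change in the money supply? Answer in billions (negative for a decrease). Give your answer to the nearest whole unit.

Initially m₁ = 1 / (0.13) ≈ 7.6923, so M₁ = 7.6923 × 730 = 5615.379 billion.
After the change m₂ = 1 / (0.0521) ≈ 19.1939, so M₂ = 19.1939 × 730 = 14011.547 billion.
ΔM = M₂ − M₁ = 14011.547 − 5615.379 = 8396.168 billion.

€8396 billion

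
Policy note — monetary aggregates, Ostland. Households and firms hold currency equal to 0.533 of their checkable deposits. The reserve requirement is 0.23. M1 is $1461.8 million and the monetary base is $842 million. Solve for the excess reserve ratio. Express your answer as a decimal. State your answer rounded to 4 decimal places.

Using m = M/MB = 1461.8/842 ≈ 1.736105. Since m = (1 + c)/(c + rr + e), the denominator satisfies c + rr + e = (1 + c)/m = (1 + 0.533) / 1.736105 ≈ 0.883011.
With c = 0.533 and rr = 0.23, the excess reserve ratio is 0.883011 − 0.533 − 0.23 = 0.120011.

0.1200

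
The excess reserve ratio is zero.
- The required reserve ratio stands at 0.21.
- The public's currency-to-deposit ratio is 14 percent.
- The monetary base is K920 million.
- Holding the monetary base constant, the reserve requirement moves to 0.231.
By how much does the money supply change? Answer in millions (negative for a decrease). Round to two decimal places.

-169.62 million

Initially m₁ = (1 + 0.14) / (0.21 + 0.14) ≈ 3.257143, so M₁ = 3.257143 × 920 ≈ 2996.5716 million.
After the change m₂ = (1 + 0.14) / (0.231 + 0.14) ≈ 3.072776, so M₂ = 3.072776 × 920 ≈ 2826.9539 million.
ΔM = M₂ − M₁ = 2826.9539 − 2996.5716 = -169.6177 million.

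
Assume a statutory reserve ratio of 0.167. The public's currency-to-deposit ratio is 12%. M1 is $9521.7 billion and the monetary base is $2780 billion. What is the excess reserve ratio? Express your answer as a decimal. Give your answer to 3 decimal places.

0.040

Using m = M/MB = 9521.7/2780 ≈ 3.425072. Since m = (1 + c)/(c + rr + e), the denominator satisfies c + rr + e = (1 + c)/m = (1 + 0.12) / 3.425072 ≈ 0.327000.
With c = 0.12 and rr = 0.167, the excess reserve ratio is 0.327000 − 0.12 − 0.167 = 0.04.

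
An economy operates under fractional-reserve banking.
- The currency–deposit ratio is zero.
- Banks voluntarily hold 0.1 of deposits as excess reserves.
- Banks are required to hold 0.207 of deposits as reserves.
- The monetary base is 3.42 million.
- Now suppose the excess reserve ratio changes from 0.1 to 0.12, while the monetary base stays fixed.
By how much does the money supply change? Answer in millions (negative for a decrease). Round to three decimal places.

Initially m₁ = 1 / (0.207 + 0.1) ≈ 3.25733, so M₁ = 3.25733 × 3.42 ≈ 11.1401 million.
After the change m₂ = 1 / (0.207 + 0.12) ≈ 3.05810, so M₂ = 3.05810 × 3.42 ≈ 10.4587 million.
ΔM = M₂ − M₁ = 10.4587 − 11.1401 = -0.6814 million.

-0.681 million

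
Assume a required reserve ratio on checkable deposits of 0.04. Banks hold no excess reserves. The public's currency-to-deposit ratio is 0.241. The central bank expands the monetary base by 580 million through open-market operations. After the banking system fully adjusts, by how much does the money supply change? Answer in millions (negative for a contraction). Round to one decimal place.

2561.5 million

The money multiplier is m = (1 + c) / (rr + c) = (1 + 0.241) / (0.04 + 0.241) ≈ 4.41637.
The purchase adds 580 million of base, so ΔM = m × ΔMB = 4.41637 × (+580) = 2561.4946 million.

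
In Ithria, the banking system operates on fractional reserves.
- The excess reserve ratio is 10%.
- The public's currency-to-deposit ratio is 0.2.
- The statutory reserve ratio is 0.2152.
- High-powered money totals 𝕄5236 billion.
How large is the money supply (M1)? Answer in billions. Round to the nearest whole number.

𝕄12196 billion

The money multiplier is m = (1 + c) / (rr + e + c) = (1 + 0.2) / (0.2152 + 0.1 + 0.2) ≈ 2.32919.
So M = m × MB = 2.32919 × 5236 ≈ 12195.6388 billion.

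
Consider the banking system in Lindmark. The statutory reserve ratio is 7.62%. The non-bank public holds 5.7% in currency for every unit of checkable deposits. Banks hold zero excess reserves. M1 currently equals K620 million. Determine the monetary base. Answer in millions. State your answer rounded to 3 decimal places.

The money multiplier is m = (1 + c) / (rr + c) = (1 + 0.057) / (0.0762 + 0.057) ≈ 7.9354354.
MB = M / m = 620 / 7.9354354 ≈ 78.1306 million.

K78.131 million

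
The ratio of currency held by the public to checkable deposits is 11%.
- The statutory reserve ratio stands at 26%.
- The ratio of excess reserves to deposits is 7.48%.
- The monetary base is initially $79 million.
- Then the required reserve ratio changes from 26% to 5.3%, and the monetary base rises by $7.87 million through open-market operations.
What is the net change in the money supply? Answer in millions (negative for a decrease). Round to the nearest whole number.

Before: m₁ = (1 + 0.11) / (0.26 + 0.0748 + 0.11) ≈ 2.4955, MB₁ = 79, so M₁ = 2.4955 × 79 = 197.1445 million.
After: m₂ = (1 + 0.11) / (0.053 + 0.0748 + 0.11) ≈ 4.6678, MB₂ = 79 + 7.87 = 86.87, so M₂ = 4.6678 × 86.87 ≈ 405.4918 million.
ΔM = M₂ − M₁ = 405.4918 − 197.1445 = 208.3473 million.

$208 million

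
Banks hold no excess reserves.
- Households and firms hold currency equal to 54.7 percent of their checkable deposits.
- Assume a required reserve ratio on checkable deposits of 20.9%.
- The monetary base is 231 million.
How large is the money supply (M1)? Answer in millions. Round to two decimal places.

The money multiplier is m = (1 + c) / (rr + c) = (1 + 0.547) / (0.209 + 0.547) ≈ 2.046296.
So M = m × MB = 2.046296 × 231 ≈ 472.6944 million.

472.69 million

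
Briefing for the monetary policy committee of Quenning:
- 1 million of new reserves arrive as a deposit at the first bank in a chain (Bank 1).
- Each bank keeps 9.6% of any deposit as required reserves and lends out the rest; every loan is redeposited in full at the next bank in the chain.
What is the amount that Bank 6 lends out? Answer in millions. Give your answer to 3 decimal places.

0.546 million

Each bank lends a fraction (1 − rr) = 0.9040 of the deposit it receives, so Bank 6 receives 1·0.9040^5 and lends 1·0.9040^6 ≈ 0.5458 million.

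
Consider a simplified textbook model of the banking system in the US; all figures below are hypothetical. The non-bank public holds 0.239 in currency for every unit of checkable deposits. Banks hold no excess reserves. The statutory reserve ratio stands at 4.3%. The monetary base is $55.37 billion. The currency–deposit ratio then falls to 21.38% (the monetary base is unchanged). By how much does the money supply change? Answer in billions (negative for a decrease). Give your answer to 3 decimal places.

Initially m₁ = (1 + 0.239) / (0.043 + 0.239) ≈ 4.393617, so M₁ = 4.393617 × 55.37 ≈ 243.2746 billion.
After the change m₂ = (1 + 0.2138) / (0.043 + 0.2138) ≈ 4.726636, so M₂ = 4.726636 × 55.37 ≈ 261.7138 billion.
ΔM = M₂ − M₁ = 261.7138 − 243.2746 = 18.4392 billion.

$18.439 billion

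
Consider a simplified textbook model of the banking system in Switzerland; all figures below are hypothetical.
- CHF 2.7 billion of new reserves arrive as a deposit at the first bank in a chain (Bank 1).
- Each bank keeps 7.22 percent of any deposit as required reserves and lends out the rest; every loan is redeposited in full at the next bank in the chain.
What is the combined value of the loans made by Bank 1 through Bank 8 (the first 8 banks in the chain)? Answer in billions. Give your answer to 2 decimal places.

CHF 15.65 billion

Bank i lends (1 − rr)^i of the original deposit: Bank 1 lends 2.7·0.9278 ≈ 2.5051, Bank 2 lends 2.7·0.9278² ≈ 2.3242, and so on.
Summing a geometric series: total = 2.7·[0.9278·(1 − 0.9278^8) / (1 − 0.9278)] ≈ 15.6452 billion.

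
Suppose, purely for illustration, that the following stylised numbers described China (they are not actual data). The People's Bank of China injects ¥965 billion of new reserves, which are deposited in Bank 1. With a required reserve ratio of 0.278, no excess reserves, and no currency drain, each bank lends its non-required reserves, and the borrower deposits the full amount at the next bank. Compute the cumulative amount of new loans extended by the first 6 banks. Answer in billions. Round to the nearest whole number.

¥2151 billion

Bank i lends (1 − rr)^i of the original deposit: Bank 1 lends 965·0.7220 = 696.7300, Bank 2 lends 965·0.7220² ≈ 503.0391, and so on.
Summing a geometric series: total = 965·[0.7220·(1 − 0.7220^6) / (1 − 0.7220)] ≈ 2151.2111 billion.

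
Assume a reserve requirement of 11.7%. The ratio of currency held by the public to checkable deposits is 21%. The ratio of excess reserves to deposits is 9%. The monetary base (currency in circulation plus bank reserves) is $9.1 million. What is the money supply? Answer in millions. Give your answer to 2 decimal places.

The money multiplier is m = (1 + c) / (rr + e + c) = (1 + 0.21) / (0.117 + 0.09 + 0.21) ≈ 2.9017.
So M = m × MB = 2.9017 × 9.1 ≈ 26.4055 million.

$26.41 million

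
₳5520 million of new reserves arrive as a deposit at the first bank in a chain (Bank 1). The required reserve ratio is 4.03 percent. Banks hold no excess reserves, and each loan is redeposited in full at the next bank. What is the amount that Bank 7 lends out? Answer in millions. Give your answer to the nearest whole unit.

₳4139 million

Each bank lends a fraction (1 − rr) = 0.9597 of the deposit it receives, so Bank 7 receives 5520·0.9597^6 and lends 5520·0.9597^7 ≈ 4138.9249 million.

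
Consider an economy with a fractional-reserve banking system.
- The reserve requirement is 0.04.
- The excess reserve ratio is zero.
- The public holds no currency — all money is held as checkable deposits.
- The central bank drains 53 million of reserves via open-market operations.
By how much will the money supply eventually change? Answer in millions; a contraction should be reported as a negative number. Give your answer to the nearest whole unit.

-1325 million

The simple money multiplier is m = 1/rr = 1/0.04 = 25.
An open-market sale reduces the monetary base by 53 million, so ΔM = m × ΔMB = 25 × (−53) = -1325 million.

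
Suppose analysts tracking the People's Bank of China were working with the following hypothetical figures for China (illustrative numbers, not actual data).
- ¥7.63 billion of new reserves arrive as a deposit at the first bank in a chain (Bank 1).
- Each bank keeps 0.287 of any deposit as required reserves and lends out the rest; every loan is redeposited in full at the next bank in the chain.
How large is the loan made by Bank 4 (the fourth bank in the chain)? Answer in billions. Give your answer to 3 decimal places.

Each bank lends a fraction (1 − rr) = 0.7130 of the deposit it receives, so Bank 4 receives 7.63·0.7130^3 and lends 7.63·0.7130^4 ≈ 1.9719 billion.

¥1.972 billion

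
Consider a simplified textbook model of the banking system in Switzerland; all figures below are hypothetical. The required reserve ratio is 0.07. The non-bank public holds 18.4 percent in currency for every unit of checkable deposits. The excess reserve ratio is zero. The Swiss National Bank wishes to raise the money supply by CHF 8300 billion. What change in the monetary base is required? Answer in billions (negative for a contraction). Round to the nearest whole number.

The money multiplier is m = (1 + c) / (rr + c) = (1 + 0.184) / (0.07 + 0.184) ≈ 4.66142.
ΔMB = ΔM / m = (+8300) / 4.66142 ≈ 1780.5733 billion.

CHF 1781 billion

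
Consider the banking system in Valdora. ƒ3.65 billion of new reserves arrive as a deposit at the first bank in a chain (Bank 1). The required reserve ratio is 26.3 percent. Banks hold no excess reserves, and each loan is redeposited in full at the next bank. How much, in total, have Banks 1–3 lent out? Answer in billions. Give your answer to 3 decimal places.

ƒ6.134 billion

Bank i lends (1 − rr)^i of the original deposit: Bank 1 lends 3.65·0.7370 ≈ 2.6900, Bank 2 lends 3.65·0.7370² ≈ 1.9826, and so on.
Summing a geometric series: total = 3.65·[0.7370·(1 − 0.7370^3) / (1 − 0.7370)] ≈ 6.1338 billion.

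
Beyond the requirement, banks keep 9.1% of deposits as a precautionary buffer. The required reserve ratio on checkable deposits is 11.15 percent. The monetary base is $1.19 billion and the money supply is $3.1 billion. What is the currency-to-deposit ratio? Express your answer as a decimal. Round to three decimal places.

Using m = M/MB = 3.1/1.19 ≈ 2.605042. From m = (1 + c)/(c + rr + e), rearranging gives 1 + c = m·(c + rr + e), so c·(1 − m) = m·(rr + e) − 1.
Hence c = [m·(rr + e) − 1]/(1 − m) = [2.605042 × (0.1115 + 0.091) − 1] / (1 − 2.605042) ≈ 0.294372.

0.294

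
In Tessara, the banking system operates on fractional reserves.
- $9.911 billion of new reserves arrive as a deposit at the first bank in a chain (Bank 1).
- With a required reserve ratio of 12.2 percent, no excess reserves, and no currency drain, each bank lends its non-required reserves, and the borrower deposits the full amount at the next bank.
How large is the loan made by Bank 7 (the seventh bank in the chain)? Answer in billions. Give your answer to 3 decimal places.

Each bank lends a fraction (1 − rr) = 0.8780 of the deposit it receives, so Bank 7 receives 9.911·0.8780^6 and lends 9.911·0.8780^7 ≈ 3.9864 billion.

$3.986 billion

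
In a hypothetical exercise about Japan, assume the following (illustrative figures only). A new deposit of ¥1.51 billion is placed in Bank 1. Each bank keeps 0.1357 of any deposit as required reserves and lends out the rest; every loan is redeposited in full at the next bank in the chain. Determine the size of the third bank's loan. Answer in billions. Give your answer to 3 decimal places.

¥0.975 billion

Each bank lends a fraction (1 − rr) = 0.8643 of the deposit it receives, so Bank 3 receives 1.51·0.8643^2 and lends 1.51·0.8643^3 ≈ 0.9749 billion.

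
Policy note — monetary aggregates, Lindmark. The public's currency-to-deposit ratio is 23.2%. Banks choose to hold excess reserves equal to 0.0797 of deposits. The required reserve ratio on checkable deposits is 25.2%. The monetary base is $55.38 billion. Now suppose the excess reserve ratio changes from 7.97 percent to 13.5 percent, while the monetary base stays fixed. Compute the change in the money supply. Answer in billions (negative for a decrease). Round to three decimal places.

Initially m₁ = (1 + 0.232) / (0.252 + 0.0797 + 0.232) ≈ 2.185560, so M₁ = 2.185560 × 55.38 ≈ 121.0363 billion.
After the change m₂ = (1 + 0.232) / (0.252 + 0.135 + 0.232) ≈ 1.990307, so M₂ = 1.990307 × 55.38 ≈ 110.2232 billion.
ΔM = M₂ − M₁ = 110.2232 − 121.0363 = -10.8131 billion.

-10.813 billion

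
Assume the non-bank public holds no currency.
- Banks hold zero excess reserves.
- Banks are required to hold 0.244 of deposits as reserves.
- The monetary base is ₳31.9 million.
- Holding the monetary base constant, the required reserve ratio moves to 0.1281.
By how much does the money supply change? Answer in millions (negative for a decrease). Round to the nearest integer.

₳118 million

Initially m₁ = 1 / (0.244) ≈ 4.0984, so M₁ = 4.0984 × 31.9 ≈ 130.739 million.
After the change m₂ = 1 / (0.1281) ≈ 7.8064, so M₂ = 7.8064 × 31.9 ≈ 249.0242 million.
ΔM = M₂ − M₁ = 249.0242 − 130.739 = 118.2852 million.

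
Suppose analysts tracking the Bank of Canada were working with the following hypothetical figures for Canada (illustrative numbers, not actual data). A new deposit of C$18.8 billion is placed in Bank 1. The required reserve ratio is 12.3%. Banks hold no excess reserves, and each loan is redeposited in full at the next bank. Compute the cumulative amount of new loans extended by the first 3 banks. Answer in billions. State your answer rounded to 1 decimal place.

C$43.6 billion

Bank i lends (1 − rr)^i of the original deposit: Bank 1 lends 18.8·0.8770 = 16.4876, Bank 2 lends 18.8·0.8770² ≈ 14.4596, and so on.
Summing a geometric series: total = 18.8·[0.8770·(1 − 0.8770^3) / (1 − 0.8770)] ≈ 43.6283 billion.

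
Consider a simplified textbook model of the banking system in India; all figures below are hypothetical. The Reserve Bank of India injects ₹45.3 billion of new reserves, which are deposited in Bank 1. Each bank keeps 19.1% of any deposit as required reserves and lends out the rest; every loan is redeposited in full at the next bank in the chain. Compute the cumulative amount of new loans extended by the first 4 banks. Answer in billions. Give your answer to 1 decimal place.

Bank i lends (1 − rr)^i of the original deposit: Bank 1 lends 45.3·0.8090 = 36.6477, Bank 2 lends 45.3·0.8090² ≈ 29.6480, and so on.
Summing a geometric series: total = 45.3·[0.8090·(1 − 0.8090^4) / (1 − 0.8090)] ≈ 109.6850 billion.

₹109.7 billion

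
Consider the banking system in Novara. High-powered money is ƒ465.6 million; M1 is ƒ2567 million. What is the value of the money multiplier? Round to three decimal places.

5.513

The money multiplier is m = M / MB = 2567 / 465.6 ≈ 5.51332.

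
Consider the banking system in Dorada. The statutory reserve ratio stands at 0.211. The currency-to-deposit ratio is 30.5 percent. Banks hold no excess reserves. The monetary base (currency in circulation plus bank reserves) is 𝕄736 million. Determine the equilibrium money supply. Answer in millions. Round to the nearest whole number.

The money multiplier is m = (1 + c) / (rr + c) = (1 + 0.305) / (0.211 + 0.305) ≈ 2.5291.
So M = m × MB = 2.5291 × 736 = 1861.4176 million.

𝕄1861 million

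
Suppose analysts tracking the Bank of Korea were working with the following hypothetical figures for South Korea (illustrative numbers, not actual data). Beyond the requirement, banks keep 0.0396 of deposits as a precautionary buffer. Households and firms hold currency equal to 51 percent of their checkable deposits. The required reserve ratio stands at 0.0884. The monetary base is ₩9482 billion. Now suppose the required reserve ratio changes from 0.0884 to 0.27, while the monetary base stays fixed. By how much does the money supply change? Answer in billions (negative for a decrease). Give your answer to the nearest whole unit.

-4972 billion

Initially m₁ = (1 + 0.51) / (0.0884 + 0.0396 + 0.51) ≈ 2.36677, so M₁ = 2.36677 × 9482 ≈ 22441.7131 billion.
After the change m₂ = (1 + 0.51) / (0.27 + 0.0396 + 0.51) ≈ 1.84236, so M₂ = 1.84236 × 9482 ≈ 17469.2575 billion.
ΔM = M₂ − M₁ = 17469.2575 − 22441.7131 = -4972.4556 billion.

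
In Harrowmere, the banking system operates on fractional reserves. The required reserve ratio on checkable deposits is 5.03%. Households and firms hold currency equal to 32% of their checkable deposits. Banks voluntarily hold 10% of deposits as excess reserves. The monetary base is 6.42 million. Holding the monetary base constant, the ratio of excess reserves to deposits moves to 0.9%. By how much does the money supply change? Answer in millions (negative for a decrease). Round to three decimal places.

Initially m₁ = (1 + 0.32) / (0.0503 + 0.1 + 0.32) ≈ 2.80672, so M₁ = 2.80672 × 6.42 ≈ 18.0191 million.
After the change m₂ = (1 + 0.32) / (0.0503 + 0.009 + 0.32) ≈ 3.48009, so M₂ = 3.48009 × 6.42 ≈ 22.3422 million.
ΔM = M₂ − M₁ = 22.3422 − 18.0191 = 4.3231 million.

4.323 million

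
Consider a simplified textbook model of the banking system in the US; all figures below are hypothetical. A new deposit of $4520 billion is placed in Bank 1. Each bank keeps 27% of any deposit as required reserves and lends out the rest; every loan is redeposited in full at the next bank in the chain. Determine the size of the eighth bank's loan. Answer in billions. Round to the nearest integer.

Each bank lends a fraction (1 − rr) = 0.7300 of the deposit it receives, so Bank 8 receives 4520·0.7300^7 and lends 4520·0.7300^8 ≈ 364.5200 billion.

$365 billion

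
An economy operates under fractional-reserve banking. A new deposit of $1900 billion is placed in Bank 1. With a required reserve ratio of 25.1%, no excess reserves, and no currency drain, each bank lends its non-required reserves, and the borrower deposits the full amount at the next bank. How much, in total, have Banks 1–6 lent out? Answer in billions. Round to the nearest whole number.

$4669 billion

Bank i lends (1 − rr)^i of the original deposit: Bank 1 lends 1900·0.7490 = 1423.1000, Bank 2 lends 1900·0.7490² = 1065.9019, and so on.
Summing a geometric series: total = 1900·[0.7490·(1 − 0.7490^6) / (1 − 0.7490)] ≈ 4668.6784 billion.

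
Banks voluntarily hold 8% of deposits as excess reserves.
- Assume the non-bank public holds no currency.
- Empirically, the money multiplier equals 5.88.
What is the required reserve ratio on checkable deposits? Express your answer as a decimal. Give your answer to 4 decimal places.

Using m = 5.88. Since m = (1 + c)/(c + rr + e), the denominator satisfies c + rr + e = (1 + c)/m = (1 + 0) / 5.88 ≈ 0.170068.
With c = 0 and e = 0.08, the required reserve ratio on checkable deposits is 0.170068 − 0 − 0.08 = 0.090068.

0.0901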